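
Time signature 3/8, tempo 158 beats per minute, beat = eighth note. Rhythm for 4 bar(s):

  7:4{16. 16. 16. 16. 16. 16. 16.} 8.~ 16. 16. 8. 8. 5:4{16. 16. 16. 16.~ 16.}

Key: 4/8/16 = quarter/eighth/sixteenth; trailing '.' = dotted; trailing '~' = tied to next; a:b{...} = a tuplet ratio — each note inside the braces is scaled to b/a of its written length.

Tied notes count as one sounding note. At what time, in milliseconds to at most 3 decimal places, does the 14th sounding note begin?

note 14 onset = 51/5b = 3873.418ms

1. 0.0ms @ 0 + 162.749ms (3/7)
2. 162.749ms @ 3/7 + 162.749ms (3/7)
3. 325.497ms @ 6/7 + 162.749ms (3/7)
4. 488.246ms @ 9/7 + 162.749ms (3/7)
5. 650.995ms @ 12/7 + 162.749ms (3/7)
6. 813.743ms @ 15/7 + 162.749ms (3/7)
7. 976.492ms @ 18/7 + 162.749ms (3/7)
8. 1139.241ms @ 3 + 854.43ms (9/4)
9. 1993.671ms @ 21/4 + 284.81ms (3/4)
10. 2278.481ms @ 6 + 569.62ms (3/2)
11. 2848.101ms @ 15/2 + 569.62ms (3/2)
12. 3417.722ms @ 9 + 227.848ms (3/5)
13. 3645.57ms @ 48/5 + 227.848ms (3/5)
14. 3873.418ms @ 51/5 + 227.848ms (3/5)
15. 4101.266ms @ 54/5 + 455.696ms (6/5)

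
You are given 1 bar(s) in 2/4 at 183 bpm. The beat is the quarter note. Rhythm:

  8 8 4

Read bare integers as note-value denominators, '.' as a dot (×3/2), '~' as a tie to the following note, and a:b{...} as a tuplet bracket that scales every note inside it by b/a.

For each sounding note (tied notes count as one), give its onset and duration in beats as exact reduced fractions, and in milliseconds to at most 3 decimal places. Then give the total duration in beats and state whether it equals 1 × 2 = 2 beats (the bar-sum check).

1) 0.0ms=0b +163.934ms=1/2b
2) 163.934ms=1/2b +163.934ms=1/2b
3) 327.869ms=1b +327.869ms=1b
Σ=2b of 2 (183bpm 2/4) — PASS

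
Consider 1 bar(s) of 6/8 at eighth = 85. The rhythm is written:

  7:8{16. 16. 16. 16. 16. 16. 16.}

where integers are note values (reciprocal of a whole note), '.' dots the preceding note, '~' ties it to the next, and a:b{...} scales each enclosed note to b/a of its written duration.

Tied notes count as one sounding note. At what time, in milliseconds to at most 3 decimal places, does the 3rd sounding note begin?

note 3 onset = 12/7b = 1210.084ms

1. 0.0ms @ 0 + 605.042ms (6/7)
2. 605.042ms @ 6/7 + 605.042ms (6/7)
3. 1210.084ms @ 12/7 + 605.042ms (6/7)
4. 1815.126ms @ 18/7 + 605.042ms (6/7)
5. 2420.168ms @ 24/7 + 605.042ms (6/7)
6. 3025.21ms @ 30/7 + 605.042ms (6/7)
7. 3630.252ms @ 36/7 + 605.042ms (6/7)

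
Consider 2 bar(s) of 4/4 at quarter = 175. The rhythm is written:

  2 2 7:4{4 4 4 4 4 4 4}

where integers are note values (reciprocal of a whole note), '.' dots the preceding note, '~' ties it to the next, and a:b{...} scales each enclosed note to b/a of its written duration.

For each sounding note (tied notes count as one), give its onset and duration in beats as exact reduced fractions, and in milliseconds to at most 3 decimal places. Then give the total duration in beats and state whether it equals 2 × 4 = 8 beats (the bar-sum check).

1) 0.0ms=0b +685.714ms=2b
2) 685.714ms=2b +685.714ms=2b
3) 1371.429ms=4b +195.918ms=4/7b
4) 1567.347ms=32/7b +195.918ms=4/7b
5) 1763.265ms=36/7b +195.918ms=4/7b
6) 1959.184ms=40/7b +195.918ms=4/7b
7) 2155.102ms=44/7b +195.918ms=4/7b
8) 2351.02ms=48/7b +195.918ms=4/7b
9) 2546.939ms=52/7b +195.918ms=4/7b
Σ=8b of 8 (175bpm 4/4) — PASS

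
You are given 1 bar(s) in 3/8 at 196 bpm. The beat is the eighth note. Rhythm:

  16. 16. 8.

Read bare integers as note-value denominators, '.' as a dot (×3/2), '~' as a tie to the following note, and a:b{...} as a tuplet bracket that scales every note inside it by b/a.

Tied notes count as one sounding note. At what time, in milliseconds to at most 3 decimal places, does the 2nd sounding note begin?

1. 0.0ms @ 0 + 229.592ms (3/4)
2. 229.592ms @ 3/4 + 229.592ms (3/4)
3. 459.184ms @ 3/2 + 459.184ms (3/2)

note 2 onset = 3/4b = 229.592ms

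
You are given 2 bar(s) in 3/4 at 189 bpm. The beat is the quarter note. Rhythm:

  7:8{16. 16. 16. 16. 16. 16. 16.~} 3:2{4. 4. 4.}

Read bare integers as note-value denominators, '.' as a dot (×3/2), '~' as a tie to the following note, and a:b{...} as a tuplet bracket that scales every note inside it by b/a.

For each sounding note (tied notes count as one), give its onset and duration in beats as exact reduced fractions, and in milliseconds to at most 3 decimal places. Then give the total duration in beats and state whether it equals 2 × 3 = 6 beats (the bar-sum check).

1) 0.0ms=0b +136.054ms=3/7b
2) 136.054ms=3/7b +136.054ms=3/7b
3) 272.109ms=6/7b +136.054ms=3/7b
4) 408.163ms=9/7b +136.054ms=3/7b
5) 544.218ms=12/7b +136.054ms=3/7b
6) 680.272ms=15/7b +136.054ms=3/7b
7) 816.327ms=18/7b +453.515ms=10/7b
8) 1269.841ms=4b +317.46ms=1b
9) 1587.302ms=5b +317.46ms=1b
Σ=6b of 6 (189bpm 3/4) — PASS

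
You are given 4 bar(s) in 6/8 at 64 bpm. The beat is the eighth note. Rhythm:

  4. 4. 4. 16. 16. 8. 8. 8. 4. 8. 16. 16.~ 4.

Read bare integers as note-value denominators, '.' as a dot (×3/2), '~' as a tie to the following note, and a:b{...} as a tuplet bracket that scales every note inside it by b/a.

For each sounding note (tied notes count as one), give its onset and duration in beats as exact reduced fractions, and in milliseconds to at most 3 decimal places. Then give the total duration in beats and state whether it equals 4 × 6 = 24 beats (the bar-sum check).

1) 0.0ms=0b +2812.5ms=3b
2) 2812.5ms=3b +2812.5ms=3b
3) 5625.0ms=6b +2812.5ms=3b
4) 8437.5ms=9b +703.125ms=3/4b
5) 9140.625ms=39/4b +703.125ms=3/4b
6) 9843.75ms=21/2b +1406.25ms=3/2b
7) 11250.0ms=12b +1406.25ms=3/2b
8) 12656.25ms=27/2b +1406.25ms=3/2b
9) 14062.5ms=15b +2812.5ms=3b
10) 16875.0ms=18b +1406.25ms=3/2b
11) 18281.25ms=39/2b +703.125ms=3/4b
12) 18984.375ms=81/4b +3515.625ms=15/4b
Σ=24b of 24 (64bpm 6/8) — PASS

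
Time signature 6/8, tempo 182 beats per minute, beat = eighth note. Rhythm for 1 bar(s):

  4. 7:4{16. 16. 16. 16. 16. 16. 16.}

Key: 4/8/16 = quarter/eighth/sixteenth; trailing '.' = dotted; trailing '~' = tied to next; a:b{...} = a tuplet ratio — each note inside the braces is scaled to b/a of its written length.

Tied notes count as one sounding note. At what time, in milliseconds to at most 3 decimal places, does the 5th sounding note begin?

note 5 onset = 30/7b = 1412.873ms

1. 0.0ms @ 0 + 989.011ms (3)
2. 989.011ms @ 3 + 141.287ms (3/7)
3. 1130.298ms @ 24/7 + 141.287ms (3/7)
4. 1271.586ms @ 27/7 + 141.287ms (3/7)
5. 1412.873ms @ 30/7 + 141.287ms (3/7)
6. 1554.16ms @ 33/7 + 141.287ms (3/7)
7. 1695.447ms @ 36/7 + 141.287ms (3/7)
8. 1836.735ms @ 39/7 + 141.287ms (3/7)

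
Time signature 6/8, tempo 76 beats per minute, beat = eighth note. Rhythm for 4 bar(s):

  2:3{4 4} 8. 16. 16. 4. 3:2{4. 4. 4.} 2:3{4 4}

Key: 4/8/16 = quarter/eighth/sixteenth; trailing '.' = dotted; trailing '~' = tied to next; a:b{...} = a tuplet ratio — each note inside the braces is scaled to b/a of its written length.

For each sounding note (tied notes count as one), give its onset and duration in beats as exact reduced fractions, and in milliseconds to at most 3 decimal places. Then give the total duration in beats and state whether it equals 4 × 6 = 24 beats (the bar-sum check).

1) 0.0ms=0b +2368.421ms=3b
2) 2368.421ms=3b +2368.421ms=3b
3) 4736.842ms=6b +1184.211ms=3/2b
4) 5921.053ms=15/2b +592.105ms=3/4b
5) 6513.158ms=33/4b +592.105ms=3/4b
6) 7105.263ms=9b +2368.421ms=3b
7) 9473.684ms=12b +1578.947ms=2b
8) 11052.632ms=14b +1578.947ms=2b
9) 12631.579ms=16b +1578.947ms=2b
10) 14210.526ms=18b +2368.421ms=3b
11) 16578.947ms=21b +2368.421ms=3b
Σ=24b of 24 (76bpm 6/8) — PASS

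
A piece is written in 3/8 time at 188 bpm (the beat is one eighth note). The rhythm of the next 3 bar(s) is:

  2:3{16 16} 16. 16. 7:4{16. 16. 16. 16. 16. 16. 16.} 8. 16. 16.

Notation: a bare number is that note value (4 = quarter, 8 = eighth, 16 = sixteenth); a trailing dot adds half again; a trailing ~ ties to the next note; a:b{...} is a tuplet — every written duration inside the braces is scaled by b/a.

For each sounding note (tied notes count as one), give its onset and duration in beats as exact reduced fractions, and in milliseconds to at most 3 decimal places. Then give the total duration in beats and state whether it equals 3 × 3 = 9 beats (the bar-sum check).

1) 0.0ms=0b +239.362ms=3/4b
2) 239.362ms=3/4b +239.362ms=3/4b
3) 478.723ms=3/2b +239.362ms=3/4b
4) 718.085ms=9/4b +239.362ms=3/4b
5) 957.447ms=3b +136.778ms=3/7b
6) 1094.225ms=24/7b +136.778ms=3/7b
7) 1231.003ms=27/7b +136.778ms=3/7b
8) 1367.781ms=30/7b +136.778ms=3/7b
9) 1504.559ms=33/7b +136.778ms=3/7b
10) 1641.337ms=36/7b +136.778ms=3/7b
11) 1778.116ms=39/7b +136.778ms=3/7b
12) 1914.894ms=6b +478.723ms=3/2b
13) 2393.617ms=15/2b +239.362ms=3/4b
14) 2632.979ms=33/4b +239.362ms=3/4b
Σ=9b of 9 (188bpm 3/8) — PASS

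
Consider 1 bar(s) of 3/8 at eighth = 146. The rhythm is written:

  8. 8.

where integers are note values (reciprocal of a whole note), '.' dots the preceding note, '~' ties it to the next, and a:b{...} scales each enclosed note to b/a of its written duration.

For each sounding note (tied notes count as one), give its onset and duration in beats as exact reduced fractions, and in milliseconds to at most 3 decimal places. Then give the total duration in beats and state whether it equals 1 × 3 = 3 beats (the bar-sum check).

1) 0.0ms=0b +616.438ms=3/2b
2) 616.438ms=3/2b +616.438ms=3/2b
Σ=3b of 3 (146bpm 3/8) — PASS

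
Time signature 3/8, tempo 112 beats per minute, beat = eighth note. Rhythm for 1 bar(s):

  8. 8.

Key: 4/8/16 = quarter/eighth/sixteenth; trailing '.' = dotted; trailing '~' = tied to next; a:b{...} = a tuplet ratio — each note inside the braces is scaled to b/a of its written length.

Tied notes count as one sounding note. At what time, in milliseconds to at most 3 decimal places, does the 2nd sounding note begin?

note 2 onset = 3/2b = 803.571ms

1. 0.0ms @ 0 + 803.571ms (3/2)
2. 803.571ms @ 3/2 + 803.571ms (3/2)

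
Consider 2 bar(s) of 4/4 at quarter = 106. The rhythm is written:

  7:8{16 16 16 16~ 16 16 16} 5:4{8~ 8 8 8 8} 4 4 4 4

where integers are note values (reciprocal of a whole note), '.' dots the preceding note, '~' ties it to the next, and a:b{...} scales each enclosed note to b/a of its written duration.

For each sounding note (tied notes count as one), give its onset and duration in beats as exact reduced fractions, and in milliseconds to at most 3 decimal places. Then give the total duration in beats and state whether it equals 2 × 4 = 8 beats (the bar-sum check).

1) 0.0ms=0b +161.725ms=2/7b
2) 161.725ms=2/7b +161.725ms=2/7b
3) 323.45ms=4/7b +161.725ms=2/7b
4) 485.175ms=6/7b +323.45ms=4/7b
5) 808.625ms=10/7b +161.725ms=2/7b
6) 970.35ms=12/7b +161.725ms=2/7b
7) 1132.075ms=2b +452.83ms=4/5b
8) 1584.906ms=14/5b +226.415ms=2/5b
9) 1811.321ms=16/5b +226.415ms=2/5b
10) 2037.736ms=18/5b +226.415ms=2/5b
11) 2264.151ms=4b +566.038ms=1b
12) 2830.189ms=5b +566.038ms=1b
13) 3396.226ms=6b +566.038ms=1b
14) 3962.264ms=7b +566.038ms=1b
Σ=8b of 8 (106bpm 4/4) — PASS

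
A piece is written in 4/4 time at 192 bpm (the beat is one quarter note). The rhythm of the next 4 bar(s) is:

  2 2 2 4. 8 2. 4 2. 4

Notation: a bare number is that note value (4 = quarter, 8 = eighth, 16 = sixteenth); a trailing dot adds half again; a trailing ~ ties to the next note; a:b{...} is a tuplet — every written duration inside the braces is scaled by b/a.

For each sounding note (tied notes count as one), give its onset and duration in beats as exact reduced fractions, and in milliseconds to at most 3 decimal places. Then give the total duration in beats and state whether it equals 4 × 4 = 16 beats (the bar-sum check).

1) 0.0ms=0b +625.0ms=2b
2) 625.0ms=2b +625.0ms=2b
3) 1250.0ms=4b +625.0ms=2b
4) 1875.0ms=6b +468.75ms=3/2b
5) 2343.75ms=15/2b +156.25ms=1/2b
6) 2500.0ms=8b +937.5ms=3b
7) 3437.5ms=11b +312.5ms=1b
8) 3750.0ms=12b +937.5ms=3b
9) 4687.5ms=15b +312.5ms=1b
Σ=16b of 16 (192bpm 4/4) — PASS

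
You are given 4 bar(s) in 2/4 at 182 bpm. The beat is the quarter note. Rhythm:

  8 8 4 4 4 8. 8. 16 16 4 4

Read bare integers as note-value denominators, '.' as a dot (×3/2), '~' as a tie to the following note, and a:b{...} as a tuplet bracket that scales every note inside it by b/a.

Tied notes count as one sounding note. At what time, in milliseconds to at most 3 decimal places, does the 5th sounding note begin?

1. 0.0ms @ 0 + 164.835ms (1/2)
2. 164.835ms @ 1/2 + 164.835ms (1/2)
3. 329.67ms @ 1 + 329.67ms (1)
4. 659.341ms @ 2 + 329.67ms (1)
5. 989.011ms @ 3 + 329.67ms (1)
6. 1318.681ms @ 4 + 247.253ms (3/4)
7. 1565.934ms @ 19/4 + 247.253ms (3/4)
8. 1813.187ms @ 11/2 + 82.418ms (1/4)
9. 1895.604ms @ 23/4 + 82.418ms (1/4)
10. 1978.022ms @ 6 + 329.67ms (1)
11. 2307.692ms @ 7 + 329.67ms (1)

note 5 onset = 3b = 989.011ms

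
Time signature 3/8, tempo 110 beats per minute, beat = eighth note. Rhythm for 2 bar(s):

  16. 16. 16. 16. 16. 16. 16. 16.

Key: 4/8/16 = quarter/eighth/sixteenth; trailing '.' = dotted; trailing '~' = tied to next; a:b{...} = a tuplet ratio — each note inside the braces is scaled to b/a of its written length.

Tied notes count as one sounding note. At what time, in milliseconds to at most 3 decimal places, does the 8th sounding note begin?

1. 0.0ms @ 0 + 409.091ms (3/4)
2. 409.091ms @ 3/4 + 409.091ms (3/4)
3. 818.182ms @ 3/2 + 409.091ms (3/4)
4. 1227.273ms @ 9/4 + 409.091ms (3/4)
5. 1636.364ms @ 3 + 409.091ms (3/4)
6. 2045.455ms @ 15/4 + 409.091ms (3/4)
7. 2454.545ms @ 9/2 + 409.091ms (3/4)
8. 2863.636ms @ 21/4 + 409.091ms (3/4)

note 8 onset = 21/4b = 2863.636ms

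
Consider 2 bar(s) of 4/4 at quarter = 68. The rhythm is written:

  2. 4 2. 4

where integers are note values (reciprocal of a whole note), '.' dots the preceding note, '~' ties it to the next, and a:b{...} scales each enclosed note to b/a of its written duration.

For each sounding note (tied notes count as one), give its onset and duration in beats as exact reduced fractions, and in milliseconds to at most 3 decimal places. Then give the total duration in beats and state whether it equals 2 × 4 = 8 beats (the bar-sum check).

1) 0.0ms=0b +2647.059ms=3b
2) 2647.059ms=3b +882.353ms=1b
3) 3529.412ms=4b +2647.059ms=3b
4) 6176.471ms=7b +882.353ms=1b
Σ=8b of 8 (68bpm 4/4) — PASS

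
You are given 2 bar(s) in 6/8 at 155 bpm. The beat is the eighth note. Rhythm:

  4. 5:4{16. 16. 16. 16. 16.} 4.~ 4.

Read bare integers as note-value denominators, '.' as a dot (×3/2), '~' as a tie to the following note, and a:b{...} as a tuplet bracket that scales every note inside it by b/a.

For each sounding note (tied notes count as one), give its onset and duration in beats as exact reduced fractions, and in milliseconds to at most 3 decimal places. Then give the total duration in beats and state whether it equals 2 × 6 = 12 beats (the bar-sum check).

1) 0.0ms=0b +1161.29ms=3b
2) 1161.29ms=3b +232.258ms=3/5b
3) 1393.548ms=18/5b +232.258ms=3/5b
4) 1625.806ms=21/5b +232.258ms=3/5b
5) 1858.065ms=24/5b +232.258ms=3/5b
6) 2090.323ms=27/5b +232.258ms=3/5b
7) 2322.581ms=6b +2322.581ms=6b
Σ=12b of 12 (155bpm 6/8) — PASS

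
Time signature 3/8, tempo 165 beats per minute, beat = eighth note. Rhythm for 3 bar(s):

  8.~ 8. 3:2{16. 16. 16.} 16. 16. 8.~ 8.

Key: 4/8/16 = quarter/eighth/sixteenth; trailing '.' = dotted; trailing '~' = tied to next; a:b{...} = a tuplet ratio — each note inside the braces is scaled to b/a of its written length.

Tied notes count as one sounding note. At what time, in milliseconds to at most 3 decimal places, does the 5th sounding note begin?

note 5 onset = 9/2b = 1636.364ms

1. 0.0ms @ 0 + 1090.909ms (3)
2. 1090.909ms @ 3 + 181.818ms (1/2)
3. 1272.727ms @ 7/2 + 181.818ms (1/2)
4. 1454.545ms @ 4 + 181.818ms (1/2)
5. 1636.364ms @ 9/2 + 272.727ms (3/4)
6. 1909.091ms @ 21/4 + 272.727ms (3/4)
7. 2181.818ms @ 6 + 1090.909ms (3)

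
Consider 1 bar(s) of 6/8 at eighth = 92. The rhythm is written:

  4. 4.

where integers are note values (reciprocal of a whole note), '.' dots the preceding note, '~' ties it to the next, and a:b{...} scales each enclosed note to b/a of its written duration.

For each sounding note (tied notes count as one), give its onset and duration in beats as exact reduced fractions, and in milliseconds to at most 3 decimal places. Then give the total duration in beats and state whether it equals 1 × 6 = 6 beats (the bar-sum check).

1) 0.0ms=0b +1956.522ms=3b
2) 1956.522ms=3b +1956.522ms=3b
Σ=6b of 6 (92bpm 6/8) — PASS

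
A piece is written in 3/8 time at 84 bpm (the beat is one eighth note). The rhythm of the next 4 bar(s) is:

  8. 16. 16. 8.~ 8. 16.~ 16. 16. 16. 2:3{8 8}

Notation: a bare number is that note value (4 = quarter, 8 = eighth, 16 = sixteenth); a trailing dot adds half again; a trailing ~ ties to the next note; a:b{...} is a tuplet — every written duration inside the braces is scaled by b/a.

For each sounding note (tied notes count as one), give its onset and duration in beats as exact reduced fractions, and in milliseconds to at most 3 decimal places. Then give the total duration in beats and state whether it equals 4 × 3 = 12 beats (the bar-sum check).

1) 0.0ms=0b +1071.429ms=3/2b
2) 1071.429ms=3/2b +535.714ms=3/4b
3) 1607.143ms=9/4b +535.714ms=3/4b
4) 2142.857ms=3b +2142.857ms=3b
5) 4285.714ms=6b +1071.429ms=3/2b
6) 5357.143ms=15/2b +535.714ms=3/4b
7) 5892.857ms=33/4b +535.714ms=3/4b
8) 6428.571ms=9b +1071.429ms=3/2b
9) 7500.0ms=21/2b +1071.429ms=3/2b
Σ=12b of 12 (84bpm 3/8) — PASS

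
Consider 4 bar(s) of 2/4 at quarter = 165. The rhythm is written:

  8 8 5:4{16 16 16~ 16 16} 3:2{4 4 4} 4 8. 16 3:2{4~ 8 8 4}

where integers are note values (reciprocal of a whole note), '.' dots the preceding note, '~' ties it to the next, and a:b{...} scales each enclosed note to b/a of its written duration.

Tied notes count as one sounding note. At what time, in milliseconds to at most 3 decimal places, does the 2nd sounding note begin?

1. 0.0ms @ 0 + 181.818ms (1/2)
2. 181.818ms @ 1/2 + 181.818ms (1/2)
3. 363.636ms @ 1 + 72.727ms (1/5)
4. 436.364ms @ 6/5 + 72.727ms (1/5)
5. 509.091ms @ 7/5 + 145.455ms (2/5)
6. 654.545ms @ 9/5 + 72.727ms (1/5)
7. 727.273ms @ 2 + 242.424ms (2/3)
8. 969.697ms @ 8/3 + 242.424ms (2/3)
9. 1212.121ms @ 10/3 + 242.424ms (2/3)
10. 1454.545ms @ 4 + 363.636ms (1)
11. 1818.182ms @ 5 + 272.727ms (3/4)
12. 2090.909ms @ 23/4 + 90.909ms (1/4)
13. 2181.818ms @ 6 + 363.636ms (1)
14. 2545.455ms @ 7 + 121.212ms (1/3)
15. 2666.667ms @ 22/3 + 242.424ms (2/3)

note 2 onset = 1/2b = 181.818ms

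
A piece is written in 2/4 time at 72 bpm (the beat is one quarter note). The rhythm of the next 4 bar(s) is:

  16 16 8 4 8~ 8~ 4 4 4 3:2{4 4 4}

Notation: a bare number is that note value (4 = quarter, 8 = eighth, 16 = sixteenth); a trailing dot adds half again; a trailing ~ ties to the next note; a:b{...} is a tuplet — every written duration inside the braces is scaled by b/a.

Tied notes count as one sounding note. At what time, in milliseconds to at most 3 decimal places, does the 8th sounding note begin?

note 8 onset = 6b = 5000.0ms

1. 0.0ms @ 0 + 208.333ms (1/4)
2. 208.333ms @ 1/4 + 208.333ms (1/4)
3. 416.667ms @ 1/2 + 416.667ms (1/2)
4. 833.333ms @ 1 + 833.333ms (1)
5. 1666.667ms @ 2 + 1666.667ms (2)
6. 3333.333ms @ 4 + 833.333ms (1)
7. 4166.667ms @ 5 + 833.333ms (1)
8. 5000.0ms @ 6 + 555.556ms (2/3)
9. 5555.556ms @ 20/3 + 555.556ms (2/3)
10. 6111.111ms @ 22/3 + 555.556ms (2/3)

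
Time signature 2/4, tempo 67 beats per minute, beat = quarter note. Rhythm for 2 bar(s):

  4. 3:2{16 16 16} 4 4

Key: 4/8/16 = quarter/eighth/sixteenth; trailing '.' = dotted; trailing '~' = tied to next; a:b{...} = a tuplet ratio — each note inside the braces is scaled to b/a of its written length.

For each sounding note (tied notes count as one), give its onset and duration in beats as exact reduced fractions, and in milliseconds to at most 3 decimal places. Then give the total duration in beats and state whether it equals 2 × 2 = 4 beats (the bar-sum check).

1) 0.0ms=0b +1343.284ms=3/2b
2) 1343.284ms=3/2b +149.254ms=1/6b
3) 1492.537ms=5/3b +149.254ms=1/6b
4) 1641.791ms=11/6b +149.254ms=1/6b
5) 1791.045ms=2b +895.522ms=1b
6) 2686.567ms=3b +895.522ms=1b
Σ=4b of 4 (67bpm 2/4) — PASS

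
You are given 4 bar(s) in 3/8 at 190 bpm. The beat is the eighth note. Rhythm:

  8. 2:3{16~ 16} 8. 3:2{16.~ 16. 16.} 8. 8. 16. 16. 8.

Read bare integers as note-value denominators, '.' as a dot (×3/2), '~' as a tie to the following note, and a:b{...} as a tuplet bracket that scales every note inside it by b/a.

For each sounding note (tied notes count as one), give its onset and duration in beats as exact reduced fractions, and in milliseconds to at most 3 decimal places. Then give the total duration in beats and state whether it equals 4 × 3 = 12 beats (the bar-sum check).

1) 0.0ms=0b +473.684ms=3/2b
2) 473.684ms=3/2b +473.684ms=3/2b
3) 947.368ms=3b +473.684ms=3/2b
4) 1421.053ms=9/2b +315.789ms=1b
5) 1736.842ms=11/2b +157.895ms=1/2b
6) 1894.737ms=6b +473.684ms=3/2b
7) 2368.421ms=15/2b +473.684ms=3/2b
8) 2842.105ms=9b +236.842ms=3/4b
9) 3078.947ms=39/4b +236.842ms=3/4b
10) 3315.789ms=21/2b +473.684ms=3/2b
Σ=12b of 12 (190bpm 3/8) — PASS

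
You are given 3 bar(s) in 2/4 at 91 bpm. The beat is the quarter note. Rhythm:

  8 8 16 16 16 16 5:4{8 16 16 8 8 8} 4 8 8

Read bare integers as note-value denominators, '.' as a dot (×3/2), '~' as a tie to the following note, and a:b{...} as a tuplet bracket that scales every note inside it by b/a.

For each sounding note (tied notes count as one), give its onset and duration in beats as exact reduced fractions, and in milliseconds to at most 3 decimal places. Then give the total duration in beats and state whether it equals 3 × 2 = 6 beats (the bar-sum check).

1) 0.0ms=0b +329.67ms=1/2b
2) 329.67ms=1/2b +329.67ms=1/2b
3) 659.341ms=1b +164.835ms=1/4b
4) 824.176ms=5/4b +164.835ms=1/4b
5) 989.011ms=3/2b +164.835ms=1/4b
6) 1153.846ms=7/4b +164.835ms=1/4b
7) 1318.681ms=2b +263.736ms=2/5b
8) 1582.418ms=12/5b +131.868ms=1/5b
9) 1714.286ms=13/5b +131.868ms=1/5b
10) 1846.154ms=14/5b +263.736ms=2/5b
11) 2109.89ms=16/5b +263.736ms=2/5b
12) 2373.626ms=18/5b +263.736ms=2/5b
13) 2637.363ms=4b +659.341ms=1b
14) 3296.703ms=5b +329.67ms=1/2b
15) 3626.374ms=11/2b +329.67ms=1/2b
Σ=6b of 6 (91bpm 2/4) — PASS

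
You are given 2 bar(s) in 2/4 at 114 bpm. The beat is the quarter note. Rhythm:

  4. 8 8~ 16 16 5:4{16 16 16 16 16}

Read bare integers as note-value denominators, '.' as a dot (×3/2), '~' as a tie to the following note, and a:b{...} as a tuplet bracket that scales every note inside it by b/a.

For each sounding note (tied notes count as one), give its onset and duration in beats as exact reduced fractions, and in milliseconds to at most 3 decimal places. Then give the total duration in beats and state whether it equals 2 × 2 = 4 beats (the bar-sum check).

1) 0.0ms=0b +789.474ms=3/2b
2) 789.474ms=3/2b +263.158ms=1/2b
3) 1052.632ms=2b +394.737ms=3/4b
4) 1447.368ms=11/4b +131.579ms=1/4b
5) 1578.947ms=3b +105.263ms=1/5b
6) 1684.211ms=16/5b +105.263ms=1/5b
7) 1789.474ms=17/5b +105.263ms=1/5b
8) 1894.737ms=18/5b +105.263ms=1/5b
9) 2000.0ms=19/5b +105.263ms=1/5b
Σ=4b of 4 (114bpm 2/4) — PASS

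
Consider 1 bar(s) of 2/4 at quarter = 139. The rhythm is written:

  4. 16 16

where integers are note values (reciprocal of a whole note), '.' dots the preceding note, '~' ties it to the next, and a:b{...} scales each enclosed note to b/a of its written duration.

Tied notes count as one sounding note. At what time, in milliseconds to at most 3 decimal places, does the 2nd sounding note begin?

1. 0.0ms @ 0 + 647.482ms (3/2)
2. 647.482ms @ 3/2 + 107.914ms (1/4)
3. 755.396ms @ 7/4 + 107.914ms (1/4)

note 2 onset = 3/2b = 647.482ms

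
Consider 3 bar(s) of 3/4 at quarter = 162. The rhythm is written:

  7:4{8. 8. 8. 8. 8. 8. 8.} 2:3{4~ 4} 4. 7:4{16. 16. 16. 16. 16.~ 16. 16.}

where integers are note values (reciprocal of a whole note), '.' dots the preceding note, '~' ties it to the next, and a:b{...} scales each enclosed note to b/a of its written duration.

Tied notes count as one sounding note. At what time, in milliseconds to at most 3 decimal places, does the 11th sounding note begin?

1. 0.0ms @ 0 + 158.73ms (3/7)
2. 158.73ms @ 3/7 + 158.73ms (3/7)
3. 317.46ms @ 6/7 + 158.73ms (3/7)
4. 476.19ms @ 9/7 + 158.73ms (3/7)
5. 634.921ms @ 12/7 + 158.73ms (3/7)
6. 793.651ms @ 15/7 + 158.73ms (3/7)
7. 952.381ms @ 18/7 + 158.73ms (3/7)
8. 1111.111ms @ 3 + 1111.111ms (3)
9. 2222.222ms @ 6 + 555.556ms (3/2)
10. 2777.778ms @ 15/2 + 79.365ms (3/14)
11. 2857.143ms @ 54/7 + 79.365ms (3/14)
12. 2936.508ms @ 111/14 + 79.365ms (3/14)
13. 3015.873ms @ 57/7 + 79.365ms (3/14)
14. 3095.238ms @ 117/14 + 158.73ms (3/7)
15. 3253.968ms @ 123/14 + 79.365ms (3/14)

note 11 onset = 54/7b = 2857.143ms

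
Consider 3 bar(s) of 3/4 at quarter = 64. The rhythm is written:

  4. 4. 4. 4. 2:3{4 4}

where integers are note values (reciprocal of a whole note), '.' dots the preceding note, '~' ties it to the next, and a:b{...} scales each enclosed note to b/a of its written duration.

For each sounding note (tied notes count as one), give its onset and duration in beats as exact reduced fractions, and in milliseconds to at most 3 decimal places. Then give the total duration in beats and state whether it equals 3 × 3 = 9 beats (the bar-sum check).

1) 0.0ms=0b +1406.25ms=3/2b
2) 1406.25ms=3/2b +1406.25ms=3/2b
3) 2812.5ms=3b +1406.25ms=3/2b
4) 4218.75ms=9/2b +1406.25ms=3/2b
5) 5625.0ms=6b +1406.25ms=3/2b
6) 7031.25ms=15/2b +1406.25ms=3/2b
Σ=9b of 9 (64bpm 3/4) — PASS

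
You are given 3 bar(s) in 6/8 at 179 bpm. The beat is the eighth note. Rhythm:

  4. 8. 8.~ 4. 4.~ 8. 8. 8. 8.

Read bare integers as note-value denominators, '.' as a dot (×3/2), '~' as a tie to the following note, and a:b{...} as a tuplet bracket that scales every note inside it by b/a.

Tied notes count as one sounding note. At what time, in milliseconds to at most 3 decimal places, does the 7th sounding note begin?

1. 0.0ms @ 0 + 1005.587ms (3)
2. 1005.587ms @ 3 + 502.793ms (3/2)
3. 1508.38ms @ 9/2 + 1508.38ms (9/2)
4. 3016.76ms @ 9 + 1508.38ms (9/2)
5. 4525.14ms @ 27/2 + 502.793ms (3/2)
6. 5027.933ms @ 15 + 502.793ms (3/2)
7. 5530.726ms @ 33/2 + 502.793ms (3/2)

note 7 onset = 33/2b = 5530.726ms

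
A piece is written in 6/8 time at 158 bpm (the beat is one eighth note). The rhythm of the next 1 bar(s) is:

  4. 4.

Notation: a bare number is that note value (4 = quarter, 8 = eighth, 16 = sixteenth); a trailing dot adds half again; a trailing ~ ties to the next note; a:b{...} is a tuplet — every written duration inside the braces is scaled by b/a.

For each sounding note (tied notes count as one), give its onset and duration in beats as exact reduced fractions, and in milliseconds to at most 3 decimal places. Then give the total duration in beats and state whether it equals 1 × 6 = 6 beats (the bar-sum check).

1) 0.0ms=0b +1139.241ms=3b
2) 1139.241ms=3b +1139.241ms=3b
Σ=6b of 6 (158bpm 6/8) — PASS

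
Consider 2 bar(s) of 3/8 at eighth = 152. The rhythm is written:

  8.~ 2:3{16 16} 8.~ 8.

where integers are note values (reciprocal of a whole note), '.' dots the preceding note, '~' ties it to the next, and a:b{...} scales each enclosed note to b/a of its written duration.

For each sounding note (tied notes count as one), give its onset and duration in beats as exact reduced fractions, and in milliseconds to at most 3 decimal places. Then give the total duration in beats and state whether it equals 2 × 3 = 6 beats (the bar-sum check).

1) 0.0ms=0b +888.158ms=9/4b
2) 888.158ms=9/4b +296.053ms=3/4b
3) 1184.211ms=3b +1184.211ms=3b
Σ=6b of 6 (152bpm 3/8) — PASS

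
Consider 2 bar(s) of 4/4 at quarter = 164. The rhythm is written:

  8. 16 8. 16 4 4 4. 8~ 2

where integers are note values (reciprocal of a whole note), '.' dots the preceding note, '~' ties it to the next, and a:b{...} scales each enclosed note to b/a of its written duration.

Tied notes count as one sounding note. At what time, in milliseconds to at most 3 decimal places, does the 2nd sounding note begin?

note 2 onset = 3/4b = 274.39ms

1. 0.0ms @ 0 + 274.39ms (3/4)
2. 274.39ms @ 3/4 + 91.463ms (1/4)
3. 365.854ms @ 1 + 274.39ms (3/4)
4. 640.244ms @ 7/4 + 91.463ms (1/4)
5. 731.707ms @ 2 + 365.854ms (1)
6. 1097.561ms @ 3 + 365.854ms (1)
7. 1463.415ms @ 4 + 548.78ms (3/2)
8. 2012.195ms @ 11/2 + 914.634ms (5/2)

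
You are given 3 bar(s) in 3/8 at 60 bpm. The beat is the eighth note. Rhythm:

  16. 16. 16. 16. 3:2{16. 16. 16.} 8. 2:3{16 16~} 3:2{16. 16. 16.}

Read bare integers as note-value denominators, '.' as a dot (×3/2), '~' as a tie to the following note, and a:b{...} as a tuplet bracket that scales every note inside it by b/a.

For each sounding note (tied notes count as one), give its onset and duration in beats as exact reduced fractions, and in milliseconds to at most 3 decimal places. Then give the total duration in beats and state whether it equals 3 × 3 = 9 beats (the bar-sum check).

1) 0.0ms=0b +750.0ms=3/4b
2) 750.0ms=3/4b +750.0ms=3/4b
3) 1500.0ms=3/2b +750.0ms=3/4b
4) 2250.0ms=9/4b +750.0ms=3/4b
5) 3000.0ms=3b +500.0ms=1/2b
6) 3500.0ms=7/2b +500.0ms=1/2b
7) 4000.0ms=4b +500.0ms=1/2b
8) 4500.0ms=9/2b +1500.0ms=3/2b
9) 6000.0ms=6b +750.0ms=3/4b
10) 6750.0ms=27/4b +1250.0ms=5/4b
11) 8000.0ms=8b +500.0ms=1/2b
12) 8500.0ms=17/2b +500.0ms=1/2b
Σ=9b of 9 (60bpm 3/8) — PASS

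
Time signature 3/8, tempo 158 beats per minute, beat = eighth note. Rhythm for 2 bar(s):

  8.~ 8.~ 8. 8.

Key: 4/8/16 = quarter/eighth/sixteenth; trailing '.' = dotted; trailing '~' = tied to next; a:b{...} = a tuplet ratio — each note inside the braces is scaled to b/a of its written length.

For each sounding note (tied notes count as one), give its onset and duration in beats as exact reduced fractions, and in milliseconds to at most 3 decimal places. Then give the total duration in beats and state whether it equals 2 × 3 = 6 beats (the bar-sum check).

1) 0.0ms=0b +1708.861ms=9/2b
2) 1708.861ms=9/2b +569.62ms=3/2b
Σ=6b of 6 (158bpm 3/8) — PASS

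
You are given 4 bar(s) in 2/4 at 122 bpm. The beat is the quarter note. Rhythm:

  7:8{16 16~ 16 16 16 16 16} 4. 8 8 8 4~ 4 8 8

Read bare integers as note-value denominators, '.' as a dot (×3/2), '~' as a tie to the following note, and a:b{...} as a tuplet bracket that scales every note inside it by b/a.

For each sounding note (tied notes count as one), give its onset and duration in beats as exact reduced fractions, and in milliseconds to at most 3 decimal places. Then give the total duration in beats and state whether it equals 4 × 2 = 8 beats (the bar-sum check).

1) 0.0ms=0b +140.515ms=2/7b
2) 140.515ms=2/7b +281.03ms=4/7b
3) 421.546ms=6/7b +140.515ms=2/7b
4) 562.061ms=8/7b +140.515ms=2/7b
5) 702.576ms=10/7b +140.515ms=2/7b
6) 843.091ms=12/7b +140.515ms=2/7b
7) 983.607ms=2b +737.705ms=3/2b
8) 1721.311ms=7/2b +245.902ms=1/2b
9) 1967.213ms=4b +245.902ms=1/2b
10) 2213.115ms=9/2b +245.902ms=1/2b
11) 2459.016ms=5b +983.607ms=2b
12) 3442.623ms=7b +245.902ms=1/2b
13) 3688.525ms=15/2b +245.902ms=1/2b
Σ=8b of 8 (122bpm 2/4) — PASS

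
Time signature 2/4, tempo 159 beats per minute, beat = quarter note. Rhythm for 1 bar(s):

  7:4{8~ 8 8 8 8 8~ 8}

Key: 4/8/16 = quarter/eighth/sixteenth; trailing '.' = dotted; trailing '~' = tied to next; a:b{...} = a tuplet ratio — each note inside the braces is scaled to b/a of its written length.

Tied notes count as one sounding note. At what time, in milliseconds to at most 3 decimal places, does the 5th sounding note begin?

1. 0.0ms @ 0 + 215.633ms (4/7)
2. 215.633ms @ 4/7 + 107.817ms (2/7)
3. 323.45ms @ 6/7 + 107.817ms (2/7)
4. 431.267ms @ 8/7 + 107.817ms (2/7)
5. 539.084ms @ 10/7 + 215.633ms (4/7)

note 5 onset = 10/7b = 539.084ms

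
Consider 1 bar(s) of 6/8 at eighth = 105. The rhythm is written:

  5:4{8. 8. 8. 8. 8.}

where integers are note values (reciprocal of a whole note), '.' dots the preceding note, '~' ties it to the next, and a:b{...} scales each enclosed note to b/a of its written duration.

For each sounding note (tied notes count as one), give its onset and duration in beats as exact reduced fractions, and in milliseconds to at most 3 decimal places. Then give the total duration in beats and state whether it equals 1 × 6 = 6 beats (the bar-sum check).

1) 0.0ms=0b +685.714ms=6/5b
2) 685.714ms=6/5b +685.714ms=6/5b
3) 1371.429ms=12/5b +685.714ms=6/5b
4) 2057.143ms=18/5b +685.714ms=6/5b
5) 2742.857ms=24/5b +685.714ms=6/5b
Σ=6b of 6 (105bpm 6/8) — PASS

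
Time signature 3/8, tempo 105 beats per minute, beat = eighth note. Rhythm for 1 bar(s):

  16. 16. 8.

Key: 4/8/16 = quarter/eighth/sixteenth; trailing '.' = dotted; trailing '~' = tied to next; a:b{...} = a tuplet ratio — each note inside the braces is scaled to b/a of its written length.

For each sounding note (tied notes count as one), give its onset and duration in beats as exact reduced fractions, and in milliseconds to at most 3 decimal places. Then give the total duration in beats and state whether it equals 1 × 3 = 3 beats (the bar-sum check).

1) 0.0ms=0b +428.571ms=3/4b
2) 428.571ms=3/4b +428.571ms=3/4b
3) 857.143ms=3/2b +857.143ms=3/2b
Σ=3b of 3 (105bpm 3/8) — PASS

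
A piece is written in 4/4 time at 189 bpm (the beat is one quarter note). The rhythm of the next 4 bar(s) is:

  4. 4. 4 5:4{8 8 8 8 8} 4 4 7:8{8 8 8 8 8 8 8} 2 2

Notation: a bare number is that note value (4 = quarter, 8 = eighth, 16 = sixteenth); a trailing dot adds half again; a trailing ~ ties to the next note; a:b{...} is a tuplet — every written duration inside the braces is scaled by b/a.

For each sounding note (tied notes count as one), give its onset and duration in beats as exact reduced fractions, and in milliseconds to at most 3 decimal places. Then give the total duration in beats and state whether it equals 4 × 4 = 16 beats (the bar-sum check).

1) 0.0ms=0b +476.19ms=3/2b
2) 476.19ms=3/2b +476.19ms=3/2b
3) 952.381ms=3b +317.46ms=1b
4) 1269.841ms=4b +126.984ms=2/5b
5) 1396.825ms=22/5b +126.984ms=2/5b
6) 1523.81ms=24/5b +126.984ms=2/5b
7) 1650.794ms=26/5b +126.984ms=2/5b
8) 1777.778ms=28/5b +126.984ms=2/5b
9) 1904.762ms=6b +317.46ms=1b
10) 2222.222ms=7b +317.46ms=1b
11) 2539.683ms=8b +181.406ms=4/7b
12) 2721.088ms=60/7b +181.406ms=4/7b
13) 2902.494ms=64/7b +181.406ms=4/7b
14) 3083.9ms=68/7b +181.406ms=4/7b
15) 3265.306ms=72/7b +181.406ms=4/7b
16) 3446.712ms=76/7b +181.406ms=4/7b
17) 3628.118ms=80/7b +181.406ms=4/7b
18) 3809.524ms=12b +634.921ms=2b
19) 4444.444ms=14b +634.921ms=2b
Σ=16b of 16 (189bpm 4/4) — PASS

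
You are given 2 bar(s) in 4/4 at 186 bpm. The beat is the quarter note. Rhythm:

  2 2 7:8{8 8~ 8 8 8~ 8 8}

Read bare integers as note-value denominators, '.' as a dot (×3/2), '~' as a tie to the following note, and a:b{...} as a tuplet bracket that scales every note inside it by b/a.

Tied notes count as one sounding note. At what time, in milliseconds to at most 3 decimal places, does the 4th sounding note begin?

note 4 onset = 32/7b = 1474.654ms

1. 0.0ms @ 0 + 645.161ms (2)
2. 645.161ms @ 2 + 645.161ms (2)
3. 1290.323ms @ 4 + 184.332ms (4/7)
4. 1474.654ms @ 32/7 + 368.664ms (8/7)
5. 1843.318ms @ 40/7 + 184.332ms (4/7)
6. 2027.65ms @ 44/7 + 368.664ms (8/7)
7. 2396.313ms @ 52/7 + 184.332ms (4/7)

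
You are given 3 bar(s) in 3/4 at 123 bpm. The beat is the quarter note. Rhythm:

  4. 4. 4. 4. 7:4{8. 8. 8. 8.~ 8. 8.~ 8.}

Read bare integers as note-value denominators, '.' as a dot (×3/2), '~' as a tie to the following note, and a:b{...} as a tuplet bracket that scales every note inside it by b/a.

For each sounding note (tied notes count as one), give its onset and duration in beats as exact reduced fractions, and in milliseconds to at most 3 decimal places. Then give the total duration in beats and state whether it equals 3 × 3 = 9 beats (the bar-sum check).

1) 0.0ms=0b +731.707ms=3/2b
2) 731.707ms=3/2b +731.707ms=3/2b
3) 1463.415ms=3b +731.707ms=3/2b
4) 2195.122ms=9/2b +731.707ms=3/2b
5) 2926.829ms=6b +209.059ms=3/7b
6) 3135.889ms=45/7b +209.059ms=3/7b
7) 3344.948ms=48/7b +209.059ms=3/7b
8) 3554.007ms=51/7b +418.118ms=6/7b
9) 3972.125ms=57/7b +418.118ms=6/7b
Σ=9b of 9 (123bpm 3/4) — PASS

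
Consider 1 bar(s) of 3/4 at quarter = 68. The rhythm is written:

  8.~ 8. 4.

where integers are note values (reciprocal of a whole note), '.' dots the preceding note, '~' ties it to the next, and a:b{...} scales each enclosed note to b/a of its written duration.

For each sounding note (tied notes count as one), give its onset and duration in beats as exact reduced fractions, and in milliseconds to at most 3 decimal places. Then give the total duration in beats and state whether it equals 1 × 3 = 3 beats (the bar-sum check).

1) 0.0ms=0b +1323.529ms=3/2b
2) 1323.529ms=3/2b +1323.529ms=3/2b
Σ=3b of 3 (68bpm 3/4) — PASS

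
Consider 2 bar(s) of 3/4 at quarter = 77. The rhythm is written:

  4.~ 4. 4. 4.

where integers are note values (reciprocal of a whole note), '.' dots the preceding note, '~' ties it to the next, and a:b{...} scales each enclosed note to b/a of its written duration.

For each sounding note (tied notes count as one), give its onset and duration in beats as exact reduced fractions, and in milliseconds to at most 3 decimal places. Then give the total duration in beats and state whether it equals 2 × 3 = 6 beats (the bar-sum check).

1) 0.0ms=0b +2337.662ms=3b
2) 2337.662ms=3b +1168.831ms=3/2b
3) 3506.494ms=9/2b +1168.831ms=3/2b
Σ=6b of 6 (77bpm 3/4) — PASS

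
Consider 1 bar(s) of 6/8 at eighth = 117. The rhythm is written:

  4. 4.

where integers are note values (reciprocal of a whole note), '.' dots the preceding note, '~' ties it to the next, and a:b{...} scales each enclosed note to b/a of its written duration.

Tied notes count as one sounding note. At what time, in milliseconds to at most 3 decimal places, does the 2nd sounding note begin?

1. 0.0ms @ 0 + 1538.462ms (3)
2. 1538.462ms @ 3 + 1538.462ms (3)

note 2 onset = 3b = 1538.462ms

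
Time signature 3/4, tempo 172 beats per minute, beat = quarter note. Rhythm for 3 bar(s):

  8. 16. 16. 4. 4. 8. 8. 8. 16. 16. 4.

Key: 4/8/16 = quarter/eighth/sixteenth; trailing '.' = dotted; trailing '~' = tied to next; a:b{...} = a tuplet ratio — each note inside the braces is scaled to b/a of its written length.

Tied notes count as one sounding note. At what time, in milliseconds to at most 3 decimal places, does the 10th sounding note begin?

1. 0.0ms @ 0 + 261.628ms (3/4)
2. 261.628ms @ 3/4 + 130.814ms (3/8)
3. 392.442ms @ 9/8 + 130.814ms (3/8)
4. 523.256ms @ 3/2 + 523.256ms (3/2)
5. 1046.512ms @ 3 + 523.256ms (3/2)
6. 1569.767ms @ 9/2 + 261.628ms (3/4)
7. 1831.395ms @ 21/4 + 261.628ms (3/4)
8. 2093.023ms @ 6 + 261.628ms (3/4)
9. 2354.651ms @ 27/4 + 130.814ms (3/8)
10. 2485.465ms @ 57/8 + 130.814ms (3/8)
11. 2616.279ms @ 15/2 + 523.256ms (3/2)

note 10 onset = 57/8b = 2485.465ms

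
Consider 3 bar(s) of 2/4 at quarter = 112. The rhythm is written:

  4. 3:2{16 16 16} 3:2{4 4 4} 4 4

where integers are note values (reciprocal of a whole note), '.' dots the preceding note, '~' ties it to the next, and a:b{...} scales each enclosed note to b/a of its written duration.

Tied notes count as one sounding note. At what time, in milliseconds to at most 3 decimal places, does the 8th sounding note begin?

1. 0.0ms @ 0 + 803.571ms (3/2)
2. 803.571ms @ 3/2 + 89.286ms (1/6)
3. 892.857ms @ 5/3 + 89.286ms (1/6)
4. 982.143ms @ 11/6 + 89.286ms (1/6)
5. 1071.429ms @ 2 + 357.143ms (2/3)
6. 1428.571ms @ 8/3 + 357.143ms (2/3)
7. 1785.714ms @ 10/3 + 357.143ms (2/3)
8. 2142.857ms @ 4 + 535.714ms (1)
9. 2678.571ms @ 5 + 535.714ms (1)

note 8 onset = 4b = 2142.857ms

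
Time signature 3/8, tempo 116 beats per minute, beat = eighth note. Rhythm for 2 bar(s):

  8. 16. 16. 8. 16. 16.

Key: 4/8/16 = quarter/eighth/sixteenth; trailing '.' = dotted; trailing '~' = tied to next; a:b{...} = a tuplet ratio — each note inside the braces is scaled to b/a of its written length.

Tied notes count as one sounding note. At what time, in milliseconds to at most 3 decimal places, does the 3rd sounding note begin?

1. 0.0ms @ 0 + 775.862ms (3/2)
2. 775.862ms @ 3/2 + 387.931ms (3/4)
3. 1163.793ms @ 9/4 + 387.931ms (3/4)
4. 1551.724ms @ 3 + 775.862ms (3/2)
5. 2327.586ms @ 9/2 + 387.931ms (3/4)
6. 2715.517ms @ 21/4 + 387.931ms (3/4)

note 3 onset = 9/4b = 1163.793ms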